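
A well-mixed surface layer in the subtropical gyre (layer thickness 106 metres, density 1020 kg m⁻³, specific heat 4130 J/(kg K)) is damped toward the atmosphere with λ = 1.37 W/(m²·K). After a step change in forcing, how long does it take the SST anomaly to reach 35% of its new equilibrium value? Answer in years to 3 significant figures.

Areal heat capacity C = ρ c_p D = 1020 × 4130 × 106 = 4.47×10^8 J/(m^2 K).
τ = C / λ = 4.47×10^8 / 1.37 = 3.26×10^8 s.
Fraction reached: 1 − e^(−t/τ) = 0.35 ⇒ t = −τ ln(1 − 0.35) = τ × 0.431.
t = 1.40×10^8 s = 4.45 years.

4.45 years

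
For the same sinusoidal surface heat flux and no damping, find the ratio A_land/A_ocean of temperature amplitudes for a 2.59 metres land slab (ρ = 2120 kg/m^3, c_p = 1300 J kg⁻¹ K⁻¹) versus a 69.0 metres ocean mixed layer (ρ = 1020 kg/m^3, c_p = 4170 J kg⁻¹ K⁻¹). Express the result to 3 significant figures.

41.1

C_ocean = 1020 × 4170 × 69.0 = 2.93×10^8 J/(m²·K).
C_land = 2120 × 1300 × 2.59 = 7.14×10^6 J/(m²·K).
Undamped amplitude ∝ 1/C, so A_land/A_ocean = C_ocean/C_land = 41.1.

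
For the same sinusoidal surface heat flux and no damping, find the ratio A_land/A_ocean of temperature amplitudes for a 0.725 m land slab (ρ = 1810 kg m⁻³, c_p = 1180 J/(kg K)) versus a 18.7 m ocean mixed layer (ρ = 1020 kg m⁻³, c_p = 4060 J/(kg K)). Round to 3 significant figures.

C_ocean = 1020 × 4060 × 18.7 = 7.74×10^7 J/(m²·K).
C_land = 1810 × 1180 × 0.725 = 1.55×10^6 J/(m²·K).
Undamped amplitude ∝ 1/C, so A_land/A_ocean = C_ocean/C_land = 50.0.

50.0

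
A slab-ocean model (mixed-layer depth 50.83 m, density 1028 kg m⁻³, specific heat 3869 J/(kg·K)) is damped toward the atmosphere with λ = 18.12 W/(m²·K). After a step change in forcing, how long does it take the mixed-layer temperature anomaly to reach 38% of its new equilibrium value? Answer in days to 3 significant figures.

61.7 days

Areal heat capacity C = ρ c_p D = 1028 × 3869 × 50.83 = 2.02×10^8 J/(m²·K).
τ = C / λ = 2.02×10^8 / 18.12 = 1.12×10^7 s.
Fraction reached: 1 − e^(−t/τ) = 0.38 ⇒ t = −τ ln(1 − 0.38) = τ × 0.478.
t = 5.33×10^6 s = 61.7 days.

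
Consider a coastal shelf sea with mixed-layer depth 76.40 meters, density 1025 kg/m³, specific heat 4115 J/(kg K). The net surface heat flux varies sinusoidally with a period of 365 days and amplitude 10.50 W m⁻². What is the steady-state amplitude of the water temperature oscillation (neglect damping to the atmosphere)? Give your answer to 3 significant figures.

0.164 K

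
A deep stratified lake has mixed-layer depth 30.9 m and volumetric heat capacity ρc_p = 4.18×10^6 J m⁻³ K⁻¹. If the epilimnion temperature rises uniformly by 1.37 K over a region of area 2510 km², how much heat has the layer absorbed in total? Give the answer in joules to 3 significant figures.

4.44×10^17 J

Areal heat capacity C = ρc_p × D = 4.18×10^6 × 30.9 = 1.29×10^8 J/(m^2 K).
Heat per unit area: q = C ΔT = 1.29×10^8 × 1.37 = 1.77×10^8 J/m².
Total heat: Q = q × A = 1.77×10^8 × (2510 × 10⁶ m²) = 4.44×10^17 J.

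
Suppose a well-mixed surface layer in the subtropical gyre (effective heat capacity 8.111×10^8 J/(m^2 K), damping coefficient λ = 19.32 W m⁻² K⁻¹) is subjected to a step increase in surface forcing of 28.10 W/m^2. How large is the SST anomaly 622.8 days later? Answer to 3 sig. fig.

1.05 K

Areal heat capacity C = 8.111×10^8 J/(m^2 K) (given).
τ = C / λ = 8.11×10^8 / 19.32 = 4.20×10^7 s.
Equilibrium anomaly ΔT_eq = F / λ = 28.10 / 19.32 = 1.45 K.
t = 622.8 days = 5.38×10^7 s, so t/τ = 1.28.
ΔT(t) = ΔT_eq (1 − e^(−t/τ)) = 1.45 × (1 − e^−1.28) = 1.05 K.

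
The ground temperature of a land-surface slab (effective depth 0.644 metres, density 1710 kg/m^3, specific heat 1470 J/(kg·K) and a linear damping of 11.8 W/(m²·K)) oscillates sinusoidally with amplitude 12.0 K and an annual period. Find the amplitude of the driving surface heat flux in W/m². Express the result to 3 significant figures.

Areal heat capacity C = ρ c_p D = 1710 × 1470 × 0.644 = 1.62×10^6 J m⁻² K⁻¹.
ω = 2π / 3.15×10^7 s = 1.99×10^-7 s⁻¹.
√((Cω)² + λ²) = √((0.323)² + 11.8²) = 11.8 W/(m²·K).
F₀ = A × √((Cω)²+λ²) = 12.0 × 11.8 = 142 W/m².

142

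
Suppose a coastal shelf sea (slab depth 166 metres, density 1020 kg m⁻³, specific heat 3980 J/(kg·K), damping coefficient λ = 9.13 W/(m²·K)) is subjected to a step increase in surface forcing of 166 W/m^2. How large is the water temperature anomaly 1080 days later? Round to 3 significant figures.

13.0 K

Areal heat capacity C = ρ c_p D = 1020 × 3980 × 166 = 6.74×10^8 J/(m^2 K).
τ = C / λ = 6.74×10^8 / 9.13 = 7.38×10^7 s.
Equilibrium anomaly ΔT_eq = F / λ = 166 / 9.13 = 18.2 K.
t = 1080 days = 9.33×10^7 s, so t/τ = 1.26.
ΔT(t) = ΔT_eq (1 − e^(−t/τ)) = 18.2 × (1 − e^−1.26) = 13.0 K.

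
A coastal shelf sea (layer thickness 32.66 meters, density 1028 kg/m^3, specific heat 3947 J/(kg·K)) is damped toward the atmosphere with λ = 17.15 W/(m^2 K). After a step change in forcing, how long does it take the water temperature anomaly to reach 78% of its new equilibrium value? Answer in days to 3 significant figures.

135 days

Areal heat capacity C = ρ c_p D = 1028 × 3947 × 32.66 = 1.33×10^8 J/(m^2 K).
τ = C / λ = 1.33×10^8 / 17.15 = 7.73×10^6 s.
Fraction reached: 1 − e^(−t/τ) = 0.78 ⇒ t = −τ ln(1 − 0.78) = τ × 1.51.
t = 1.17×10^7 s = 135 days.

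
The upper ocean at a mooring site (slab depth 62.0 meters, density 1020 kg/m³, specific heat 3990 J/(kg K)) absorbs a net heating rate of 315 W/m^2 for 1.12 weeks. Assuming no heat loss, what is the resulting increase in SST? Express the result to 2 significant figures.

Areal heat capacity C = ρ c_p D = 1020 × 3990 × 62.0 = 2.52×10^8 J m⁻² K⁻¹.
Net heat input Q = F Δt = 315 × (1.12 weeks × 6.048×10^5 s/week) = 2.13×10^8 J/m².
ΔT = Q / C = 2.13×10^8 / 2.52×10^8 = 0.846 K.

0.85 K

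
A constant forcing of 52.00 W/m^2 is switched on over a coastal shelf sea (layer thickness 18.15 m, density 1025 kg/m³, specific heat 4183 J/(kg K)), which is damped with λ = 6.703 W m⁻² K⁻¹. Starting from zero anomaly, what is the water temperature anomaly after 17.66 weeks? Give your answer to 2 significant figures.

4.7 K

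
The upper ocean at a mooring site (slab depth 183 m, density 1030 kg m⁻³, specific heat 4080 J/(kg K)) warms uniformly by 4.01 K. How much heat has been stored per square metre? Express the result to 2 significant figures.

3.1×10^9

Areal heat capacity C = ρ c_p D = 1030 × 4080 × 183 = 7.69×10^8 J/(m^2 K).
ΔQ = C ΔT = 7.69×10^8 × 4.01 = 3.08×10^9 J/m².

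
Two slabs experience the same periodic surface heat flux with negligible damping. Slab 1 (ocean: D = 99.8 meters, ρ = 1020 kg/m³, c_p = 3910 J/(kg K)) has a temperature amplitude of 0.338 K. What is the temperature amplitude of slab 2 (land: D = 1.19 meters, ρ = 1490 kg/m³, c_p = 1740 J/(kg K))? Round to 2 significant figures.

44 K

C_ocean = 3.98×10^8 J/(m²·K); C_land = 3.09×10^6 J/(m²·K).
A ∝ 1/C ⇒ A_land = A_ocean × C_ocean/C_land = 0.338 × 129 = 43.6 K.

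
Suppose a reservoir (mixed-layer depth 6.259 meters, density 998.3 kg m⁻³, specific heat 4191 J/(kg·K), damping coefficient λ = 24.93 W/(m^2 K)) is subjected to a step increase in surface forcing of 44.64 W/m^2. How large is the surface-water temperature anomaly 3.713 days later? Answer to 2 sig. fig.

0.47 K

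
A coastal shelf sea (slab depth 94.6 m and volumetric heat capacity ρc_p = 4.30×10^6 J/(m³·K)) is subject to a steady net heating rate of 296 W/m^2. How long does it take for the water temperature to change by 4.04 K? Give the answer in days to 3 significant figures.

64.3 days

Areal heat capacity C = ρc_p × D = 4.30×10^6 × 94.6 = 4.07×10^8 J/(m^2 K).
Time required: Δt = C ΔT / F = 4.07×10^8 × 4.04 / 296 = 5.55×10^6 s.
In days: 5.55×10^6 s / (86400 s/day) = 64.3 days.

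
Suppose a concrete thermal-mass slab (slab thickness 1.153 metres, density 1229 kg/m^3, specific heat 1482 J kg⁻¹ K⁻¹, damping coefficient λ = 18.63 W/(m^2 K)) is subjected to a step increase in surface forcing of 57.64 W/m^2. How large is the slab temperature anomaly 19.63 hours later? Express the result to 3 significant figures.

Areal heat capacity C = ρ c_p D = 1229 × 1482 × 1.153 = 2.10×10^6 J m⁻² K⁻¹.
τ = C / λ = 2.10×10^6 / 18.63 = 1.13×10^5 s.
Equilibrium anomaly ΔT_eq = F / λ = 57.64 / 18.63 = 3.09 K.
t = 19.63 hours = 70700 s, so t/τ = 0.627.
ΔT(t) = ΔT_eq (1 − e^(−t/τ)) = 3.09 × (1 − e^−0.627) = 1.44 K.

1.44 K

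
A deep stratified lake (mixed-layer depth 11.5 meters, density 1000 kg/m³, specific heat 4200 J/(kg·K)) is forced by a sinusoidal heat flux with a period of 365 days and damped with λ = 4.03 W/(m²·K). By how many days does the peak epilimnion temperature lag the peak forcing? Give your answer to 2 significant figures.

68 days

Areal heat capacity C = ρ c_p D = 1000 × 4200 × 11.5 = 4.83×10^7 J/(m^2 K).
ω = 2π / 3.15×10^7 s = 1.99×10^-7 s⁻¹.
Phase lag φ = arctan(Cω/λ) = arctan(9.62/4.03) = 1.17 rad.
Time lag = φ / ω = 1.17 / 1.99×10^-7 = 5.89×10^6 s = 68.2 days.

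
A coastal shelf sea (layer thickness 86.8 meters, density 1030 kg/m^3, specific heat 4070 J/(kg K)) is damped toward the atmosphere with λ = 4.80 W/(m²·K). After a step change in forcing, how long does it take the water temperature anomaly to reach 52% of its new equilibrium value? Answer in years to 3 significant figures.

1.76 years

Areal heat capacity C = ρ c_p D = 1030 × 4070 × 86.8 = 3.64×10^8 J/(m^2 K).
τ = C / λ = 3.64×10^8 / 4.80 = 7.58×10^7 s.
Fraction reached: 1 − e^(−t/τ) = 0.52 ⇒ t = −τ ln(1 − 0.52) = τ × 0.734.
t = 5.56×10^7 s = 1.76 years.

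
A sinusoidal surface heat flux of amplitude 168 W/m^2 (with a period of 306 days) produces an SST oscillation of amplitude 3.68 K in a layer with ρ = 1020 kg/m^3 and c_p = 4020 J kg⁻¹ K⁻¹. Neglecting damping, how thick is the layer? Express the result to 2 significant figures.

ω = 2π / 2.64×10^7 s = 2.38×10^-7 s⁻¹.
Required C = F₀ / (A ω) = 168 / (3.68 × 2.38×10^-7) = 1.92×10^8 J/(m²·K).
D = C / (ρ c_p) = 1.92×10^8 / (1020 × 4020) = 46.8 m.

47 m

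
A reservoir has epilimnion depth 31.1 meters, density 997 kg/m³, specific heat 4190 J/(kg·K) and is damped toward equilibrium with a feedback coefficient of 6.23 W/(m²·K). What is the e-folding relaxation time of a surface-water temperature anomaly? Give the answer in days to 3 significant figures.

Areal heat capacity C = ρ c_p D = 997 × 4190 × 31.1 = 1.30×10^8 J m⁻² K⁻¹.
Relaxation time τ = C / λ = 1.30×10^8 / 6.23 = 2.09×10^7 s.
In days: 2.09×10^7 s / (86400 s/day) = 241 days.

241 days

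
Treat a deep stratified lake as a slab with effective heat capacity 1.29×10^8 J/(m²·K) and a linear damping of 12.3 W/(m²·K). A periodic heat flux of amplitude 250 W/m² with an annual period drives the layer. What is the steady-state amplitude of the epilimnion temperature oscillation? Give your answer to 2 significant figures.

Areal heat capacity C = 1.29×10^8 J/(m²·K) (given).
Angular frequency ω = 2π / T = 2π / 3.15×10^7 s = 1.99×10^-7 s⁻¹.
√((Cω)² + λ²) = √((25.7)² + 12.3²) = 28.5 W/(m²·K).
Amplitude A = F₀ / √((Cω)²+λ²) = 250 / 28.5 = 8.77 K.

8.8 K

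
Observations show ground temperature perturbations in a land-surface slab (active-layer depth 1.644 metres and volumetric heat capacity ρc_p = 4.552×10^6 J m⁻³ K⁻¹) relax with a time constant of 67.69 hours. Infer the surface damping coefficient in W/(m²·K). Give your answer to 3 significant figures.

30.7

Areal heat capacity C = ρc_p × D = 4.552×10^6 × 1.644 = 7.48×10^6 J m⁻² K⁻¹.
τ = 67.69 hours = 2.44×10^5 s.
λ = C / τ = 7.48×10^6 / 2.44×10^5 = 30.7 W/(m²·K).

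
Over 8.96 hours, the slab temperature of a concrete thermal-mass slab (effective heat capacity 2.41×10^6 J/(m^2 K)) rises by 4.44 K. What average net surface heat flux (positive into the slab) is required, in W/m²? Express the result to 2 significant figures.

330

Areal heat capacity C = 2.41×10^6 J/(m^2 K) (given).
Required heat per unit area: Q = C ΔT = 2.41×10^6 × 4.44 = 1.07×10^7 J/m².
Flux F = Q / Δt = 1.07×10^7 / 32300 s = 332 W/m².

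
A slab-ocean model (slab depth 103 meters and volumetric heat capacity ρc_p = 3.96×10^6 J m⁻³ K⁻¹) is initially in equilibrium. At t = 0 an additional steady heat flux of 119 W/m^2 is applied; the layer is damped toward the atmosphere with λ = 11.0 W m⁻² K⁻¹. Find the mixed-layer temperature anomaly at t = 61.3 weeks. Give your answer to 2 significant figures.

6.8 K

Areal heat capacity C = ρc_p × D = 3.96×10^6 × 103 = 4.08×10^8 J m⁻² K⁻¹.
τ = C / λ = 4.08×10^8 / 11.0 = 3.71×10^7 s.
Equilibrium anomaly ΔT_eq = F / λ = 119 / 11.0 = 10.8 K.
t = 61.3 weeks = 3.71×10^7 s, so t/τ = 1.00.
ΔT(t) = ΔT_eq (1 − e^(−t/τ)) = 10.8 × (1 − e^−1.00) = 6.84 K.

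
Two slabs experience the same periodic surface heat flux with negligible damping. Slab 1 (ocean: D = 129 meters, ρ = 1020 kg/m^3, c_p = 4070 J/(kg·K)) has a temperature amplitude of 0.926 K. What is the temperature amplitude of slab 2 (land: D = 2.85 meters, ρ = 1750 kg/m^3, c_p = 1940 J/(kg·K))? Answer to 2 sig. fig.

51 K

C_ocean = 5.36×10^8 J/(m²·K); C_land = 9.68×10^6 J/(m²·K).
A ∝ 1/C ⇒ A_land = A_ocean × C_ocean/C_land = 0.926 × 55.3 = 51.3 K.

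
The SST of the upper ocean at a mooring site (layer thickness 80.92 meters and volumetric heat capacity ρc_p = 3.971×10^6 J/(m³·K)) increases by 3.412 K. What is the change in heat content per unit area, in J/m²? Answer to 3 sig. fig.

1.10×10^9

Areal heat capacity C = ρc_p × D = 3.971×10^6 × 80.92 = 3.21×10^8 J m⁻² K⁻¹.
ΔQ = C ΔT = 3.21×10^8 × 3.412 = 1.10×10^9 J/m².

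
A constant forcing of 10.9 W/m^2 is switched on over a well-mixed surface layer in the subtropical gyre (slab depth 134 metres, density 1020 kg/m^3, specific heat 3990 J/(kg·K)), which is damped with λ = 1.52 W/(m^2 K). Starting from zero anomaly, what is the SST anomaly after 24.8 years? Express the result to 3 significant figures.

Areal heat capacity C = ρ c_p D = 1020 × 3990 × 134 = 5.45×10^8 J/(m²·K).
τ = C / λ = 5.45×10^8 / 1.52 = 3.59×10^8 s.
Equilibrium anomaly ΔT_eq = F / λ = 10.9 / 1.52 = 7.17 K.
t = 24.8 years = 7.83×10^8 s, so t/τ = 2.18.
ΔT(t) = ΔT_eq (1 − e^(−t/τ)) = 7.17 × (1 − e^−2.18) = 6.36 K.

6.36 K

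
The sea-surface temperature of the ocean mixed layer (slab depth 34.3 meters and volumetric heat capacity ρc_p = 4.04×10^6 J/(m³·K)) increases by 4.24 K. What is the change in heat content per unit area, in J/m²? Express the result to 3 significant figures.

Areal heat capacity C = ρc_p × D = 4.04×10^6 × 34.3 = 1.39×10^8 J/(m^2 K).
ΔQ = C ΔT = 1.39×10^8 × 4.24 = 5.88×10^8 J/m².

5.88×10^8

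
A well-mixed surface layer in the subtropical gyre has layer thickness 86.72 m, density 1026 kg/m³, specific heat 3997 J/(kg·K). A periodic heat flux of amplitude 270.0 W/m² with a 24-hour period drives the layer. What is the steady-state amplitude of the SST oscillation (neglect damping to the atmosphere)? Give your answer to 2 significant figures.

0.010 K

Areal heat capacity C = ρ c_p D = 1026 × 3997 × 86.72 = 3.56×10^8 J m⁻² K⁻¹.
Angular frequency ω = 2π / T = 2π / 86400 s = 7.27×10^-5 s⁻¹.
Cω = 3.56×10^8 × 7.27×10^-5 = 25900 W/(m²·K).
Amplitude A = F₀ / (Cω) = 270.0 / 25900 = 0.0104 K.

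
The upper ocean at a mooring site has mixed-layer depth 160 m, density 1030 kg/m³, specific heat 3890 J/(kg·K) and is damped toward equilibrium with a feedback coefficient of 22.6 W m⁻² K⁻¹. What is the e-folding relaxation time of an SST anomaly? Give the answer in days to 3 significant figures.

Areal heat capacity C = ρ c_p D = 1030 × 3890 × 160 = 6.41×10^8 J/(m²·K).
Relaxation time τ = C / λ = 6.41×10^8 / 22.6 = 2.84×10^7 s.
In days: 2.84×10^7 s / (86400 s/day) = 328 days.

328 days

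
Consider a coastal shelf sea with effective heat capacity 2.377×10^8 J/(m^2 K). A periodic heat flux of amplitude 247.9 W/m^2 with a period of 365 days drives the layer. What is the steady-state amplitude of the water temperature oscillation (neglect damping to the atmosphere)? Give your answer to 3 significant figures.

5.23 K

Areal heat capacity C = 2.377×10^8 J/(m^2 K) (given).
Angular frequency ω = 2π / T = 2π / 3.15×10^7 s = 1.99×10^-7 s⁻¹.
Cω = 2.38×10^8 × 1.99×10^-7 = 47.4 W/(m²·K).
Amplitude A = F₀ / (Cω) = 247.9 / 47.4 = 5.23 K.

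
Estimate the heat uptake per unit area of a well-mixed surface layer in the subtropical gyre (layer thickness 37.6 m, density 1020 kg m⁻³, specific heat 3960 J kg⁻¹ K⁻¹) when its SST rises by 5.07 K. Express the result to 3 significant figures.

Areal heat capacity C = ρ c_p D = 1020 × 3960 × 37.6 = 1.52×10^8 J m⁻² K⁻¹.
ΔQ = C ΔT = 1.52×10^8 × 5.07 = 7.70×10^8 J/m².

7.70×10^8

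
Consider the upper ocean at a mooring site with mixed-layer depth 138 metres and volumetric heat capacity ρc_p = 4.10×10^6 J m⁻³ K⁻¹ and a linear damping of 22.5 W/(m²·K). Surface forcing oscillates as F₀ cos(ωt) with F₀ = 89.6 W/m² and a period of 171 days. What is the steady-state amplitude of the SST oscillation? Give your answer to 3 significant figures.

Areal heat capacity C = ρc_p × D = 4.10×10^6 × 138 = 5.66×10^8 J m⁻² K⁻¹.
Angular frequency ω = 2π / T = 2π / 1.48×10^7 s = 4.25×10^-7 s⁻¹.
√((Cω)² + λ²) = √((241)² + 22.5²) = 242 W/(m²·K).
Amplitude A = F₀ / √((Cω)²+λ²) = 89.6 / 242 = 0.371 K.

0.371 K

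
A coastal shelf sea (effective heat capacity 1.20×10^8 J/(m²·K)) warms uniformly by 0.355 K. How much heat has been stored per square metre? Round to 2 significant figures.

Areal heat capacity C = 1.20×10^8 J/(m²·K) (given).
ΔQ = C ΔT = 1.20×10^8 × 0.355 = 4.26×10^7 J/m².

4.3×10^7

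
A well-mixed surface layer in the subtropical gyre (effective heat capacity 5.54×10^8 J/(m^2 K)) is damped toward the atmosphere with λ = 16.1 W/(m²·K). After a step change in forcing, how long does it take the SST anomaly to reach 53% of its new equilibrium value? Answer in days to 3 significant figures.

Areal heat capacity C = 5.54×10^8 J/(m^2 K) (given).
τ = C / λ = 5.54×10^8 / 16.1 = 3.44×10^7 s.
Fraction reached: 1 − e^(−t/τ) = 0.53 ⇒ t = −τ ln(1 − 0.53) = τ × 0.755.
t = 2.60×10^7 s = 301 days.

301 days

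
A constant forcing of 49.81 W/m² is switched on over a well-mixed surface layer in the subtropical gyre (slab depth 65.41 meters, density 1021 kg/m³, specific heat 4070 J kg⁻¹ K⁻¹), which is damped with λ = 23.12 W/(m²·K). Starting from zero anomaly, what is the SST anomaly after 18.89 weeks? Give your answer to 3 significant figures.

1.34 K

Areal heat capacity C = ρ c_p D = 1021 × 4070 × 65.41 = 2.72×10^8 J/(m^2 K).
τ = C / λ = 2.72×10^8 / 23.12 = 1.18×10^7 s.
Equilibrium anomaly ΔT_eq = F / λ = 49.81 / 23.12 = 2.15 K.
t = 18.89 weeks = 1.14×10^7 s, so t/τ = 0.972.
ΔT(t) = ΔT_eq (1 − e^(−t/τ)) = 2.15 × (1 − e^−0.972) = 1.34 K.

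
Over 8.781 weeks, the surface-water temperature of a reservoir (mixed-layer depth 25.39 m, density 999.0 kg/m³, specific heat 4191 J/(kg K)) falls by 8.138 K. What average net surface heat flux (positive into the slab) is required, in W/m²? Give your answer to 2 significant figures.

Areal heat capacity C = ρ c_p D = 999.0 × 4191 × 25.39 = 1.06×10^8 J/(m²·K).
Required heat per unit area: Q = C ΔT = 1.06×10^8 × -8.138 = -8.65×10^8 J/m².
Flux F = Q / Δt = -8.65×10^8 / 5.31×10^6 s = -163 W/m².

-160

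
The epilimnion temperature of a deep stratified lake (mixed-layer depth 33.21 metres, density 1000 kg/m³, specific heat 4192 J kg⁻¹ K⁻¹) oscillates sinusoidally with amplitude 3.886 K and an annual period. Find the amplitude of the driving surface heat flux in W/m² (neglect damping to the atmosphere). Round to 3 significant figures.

108

Areal heat capacity C = ρ c_p D = 1000 × 4192 × 33.21 = 1.39×10^8 J/(m²·K).
ω = 2π / 3.15×10^7 s = 1.99×10^-7 s⁻¹.
Cω = 1.39×10^8 × 1.99×10^-7 = 27.7 W/(m²·K).
F₀ = A × Cω = 3.886 × 27.7 = 108 W/m².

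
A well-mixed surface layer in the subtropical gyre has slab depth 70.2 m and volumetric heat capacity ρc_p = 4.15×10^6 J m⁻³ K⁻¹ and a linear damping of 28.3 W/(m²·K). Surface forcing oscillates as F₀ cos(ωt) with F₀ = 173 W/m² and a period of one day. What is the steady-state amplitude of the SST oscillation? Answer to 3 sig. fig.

Areal heat capacity C = ρc_p × D = 4.15×10^6 × 70.2 = 2.91×10^8 J/(m²·K).
Angular frequency ω = 2π / T = 2π / 86400 s = 7.27×10^-5 s⁻¹.
√((Cω)² + λ²) = √((21200)² + 28.3²) = 21200 W/(m²·K).
Amplitude A = F₀ / √((Cω)²+λ²) = 173 / 21200 = 0.00817 K.

0.00817 K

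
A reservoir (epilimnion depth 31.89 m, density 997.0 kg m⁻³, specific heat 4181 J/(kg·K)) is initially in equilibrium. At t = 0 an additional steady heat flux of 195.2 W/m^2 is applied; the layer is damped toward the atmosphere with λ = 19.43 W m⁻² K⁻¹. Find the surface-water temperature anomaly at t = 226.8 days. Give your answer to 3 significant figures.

Areal heat capacity C = ρ c_p D = 997.0 × 4181 × 31.89 = 1.33×10^8 J/(m^2 K).
τ = C / λ = 1.33×10^8 / 19.43 = 6.84×10^6 s.
Equilibrium anomaly ΔT_eq = F / λ = 195.2 / 19.43 = 10.0 K.
t = 226.8 days = 1.96×10^7 s, so t/τ = 2.86.
ΔT(t) = ΔT_eq (1 − e^(−t/τ)) = 10.0 × (1 − e^−2.86) = 9.47 K.

9.47 K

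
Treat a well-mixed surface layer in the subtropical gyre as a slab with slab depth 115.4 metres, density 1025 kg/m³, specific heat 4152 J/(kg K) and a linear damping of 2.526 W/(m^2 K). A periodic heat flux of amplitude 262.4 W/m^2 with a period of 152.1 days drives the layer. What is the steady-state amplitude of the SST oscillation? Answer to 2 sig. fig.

Areal heat capacity C = ρ c_p D = 1025 × 4152 × 115.4 = 4.91×10^8 J m⁻² K⁻¹.
Angular frequency ω = 2π / T = 2π / 1.31×10^7 s = 4.78×10^-7 s⁻¹.
√((Cω)² + λ²) = √((235)² + 2.526²) = 235 W/(m²·K).
Amplitude A = F₀ / √((Cω)²+λ²) = 262.4 / 235 = 1.12 K.

1.1 K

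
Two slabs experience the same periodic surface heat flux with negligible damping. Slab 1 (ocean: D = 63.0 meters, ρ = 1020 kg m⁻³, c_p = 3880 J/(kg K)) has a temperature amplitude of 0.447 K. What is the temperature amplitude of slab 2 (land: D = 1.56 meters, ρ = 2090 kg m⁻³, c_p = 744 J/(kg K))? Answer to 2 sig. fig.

C_ocean = 2.49×10^8 J/(m²·K); C_land = 2.43×10^6 J/(m²·K).
A ∝ 1/C ⇒ A_land = A_ocean × C_ocean/C_land = 0.447 × 103 = 45.9 K.

46 K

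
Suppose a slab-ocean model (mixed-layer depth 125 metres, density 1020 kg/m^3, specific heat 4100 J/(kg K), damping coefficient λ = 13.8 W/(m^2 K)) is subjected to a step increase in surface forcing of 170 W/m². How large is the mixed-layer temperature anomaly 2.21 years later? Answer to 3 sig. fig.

10.4 K

Areal heat capacity C = ρ c_p D = 1020 × 4100 × 125 = 5.23×10^8 J/(m^2 K).
τ = C / λ = 5.23×10^8 / 13.8 = 3.79×10^7 s.
Equilibrium anomaly ΔT_eq = F / λ = 170 / 13.8 = 12.3 K.
t = 2.21 years = 6.97×10^7 s, so t/τ = 1.84.
ΔT(t) = ΔT_eq (1 − e^(−t/τ)) = 12.3 × (1 − e^−1.84) = 10.4 K.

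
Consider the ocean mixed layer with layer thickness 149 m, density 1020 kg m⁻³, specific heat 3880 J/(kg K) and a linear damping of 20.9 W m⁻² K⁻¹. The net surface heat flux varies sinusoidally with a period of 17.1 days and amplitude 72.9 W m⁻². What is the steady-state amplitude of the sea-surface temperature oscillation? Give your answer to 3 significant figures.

Areal heat capacity C = ρ c_p D = 1020 × 3880 × 149 = 5.90×10^8 J/(m²·K).
Angular frequency ω = 2π / T = 2π / 1.48×10^6 s = 4.25×10^-6 s⁻¹.
√((Cω)² + λ²) = √((2510)² + 20.9²) = 2510 W/(m²·K).
Amplitude A = F₀ / √((Cω)²+λ²) = 72.9 / 2510 = 0.0291 K.

0.0291 K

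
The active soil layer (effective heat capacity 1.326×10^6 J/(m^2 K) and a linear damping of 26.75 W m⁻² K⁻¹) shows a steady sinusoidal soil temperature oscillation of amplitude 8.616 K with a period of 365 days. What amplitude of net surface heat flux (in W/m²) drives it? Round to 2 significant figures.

230

Areal heat capacity C = 1.326×10^6 J/(m^2 K) (given).
ω = 2π / 3.15×10^7 s = 1.99×10^-7 s⁻¹.
√((Cω)² + λ²) = √((0.264)² + 26.75²) = 26.8 W/(m²·K).
F₀ = A × √((Cω)²+λ²) = 8.616 × 26.8 = 230 W/m².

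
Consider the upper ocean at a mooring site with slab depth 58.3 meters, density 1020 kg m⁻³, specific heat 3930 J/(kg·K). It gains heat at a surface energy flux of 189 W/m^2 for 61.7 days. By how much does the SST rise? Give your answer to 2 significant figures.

Areal heat capacity C = ρ c_p D = 1020 × 3930 × 58.3 = 2.34×10^8 J m⁻² K⁻¹.
Net heat input Q = F Δt = 189 × (61.7 days × 86400 s/day) = 1.01×10^9 J/m².
ΔT = Q / C = 1.01×10^9 / 2.34×10^8 = 4.31 K.

4.3 K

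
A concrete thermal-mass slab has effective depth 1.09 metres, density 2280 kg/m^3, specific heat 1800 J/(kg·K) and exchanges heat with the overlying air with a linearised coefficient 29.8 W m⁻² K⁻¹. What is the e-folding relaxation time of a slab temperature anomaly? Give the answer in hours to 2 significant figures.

Areal heat capacity C = ρ c_p D = 2280 × 1800 × 1.09 = 4.47×10^6 J/(m²·K).
Relaxation time τ = C / λ = 4.47×10^6 / 29.8 = 1.50×10^5 s.
In hours: 1.50×10^5 s / (3600 s/hour) = 41.7 hours.

42 hours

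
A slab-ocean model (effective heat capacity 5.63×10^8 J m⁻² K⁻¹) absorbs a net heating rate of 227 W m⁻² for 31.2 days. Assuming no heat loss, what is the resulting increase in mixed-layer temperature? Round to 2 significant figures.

1.1 K

Areal heat capacity C = 5.63×10^8 J m⁻² K⁻¹ (given).
Net heat input Q = F Δt = 227 × (31.2 days × 86400 s/day) = 6.12×10^8 J/m².
ΔT = Q / C = 6.12×10^8 / 5.63×10^8 = 1.09 K.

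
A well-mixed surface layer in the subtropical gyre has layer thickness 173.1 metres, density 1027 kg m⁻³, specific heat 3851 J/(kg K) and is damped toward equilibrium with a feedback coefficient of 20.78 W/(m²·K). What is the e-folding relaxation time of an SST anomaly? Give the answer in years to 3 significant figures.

Areal heat capacity C = ρ c_p D = 1027 × 3851 × 173.1 = 6.85×10^8 J/(m²·K).
Relaxation time τ = C / λ = 6.85×10^8 / 20.78 = 3.29×10^7 s.
In years: 3.29×10^7 s / (3.156×10^7 s/year) = 1.04 years.

1.04 years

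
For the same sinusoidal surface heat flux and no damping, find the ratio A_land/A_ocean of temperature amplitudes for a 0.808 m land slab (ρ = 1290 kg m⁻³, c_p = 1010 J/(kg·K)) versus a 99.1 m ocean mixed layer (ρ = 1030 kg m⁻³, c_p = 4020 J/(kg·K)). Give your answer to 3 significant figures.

390

C_ocean = 1030 × 4020 × 99.1 = 4.10×10^8 J/(m²·K).
C_land = 1290 × 1010 × 0.808 = 1.05×10^6 J/(m²·K).
Undamped amplitude ∝ 1/C, so A_land/A_ocean = C_ocean/C_land = 390.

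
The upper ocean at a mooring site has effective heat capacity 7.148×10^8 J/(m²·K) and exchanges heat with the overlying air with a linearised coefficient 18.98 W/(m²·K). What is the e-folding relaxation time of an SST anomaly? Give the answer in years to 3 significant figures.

Areal heat capacity C = 7.148×10^8 J/(m²·K) (given).
Relaxation time τ = C / λ = 7.15×10^8 / 18.98 = 3.77×10^7 s.
In years: 3.77×10^7 s / (3.156×10^7 s/year) = 1.19 years.

1.19 years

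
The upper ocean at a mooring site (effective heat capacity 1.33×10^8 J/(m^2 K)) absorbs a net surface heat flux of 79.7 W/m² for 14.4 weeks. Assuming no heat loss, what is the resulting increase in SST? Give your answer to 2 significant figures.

5.2 K

Areal heat capacity C = 1.33×10^8 J/(m^2 K) (given).
Net heat input Q = F Δt = 79.7 × (14.4 weeks × 6.048×10^5 s/week) = 6.94×10^8 J/m².
ΔT = Q / C = 6.94×10^8 / 1.33×10^8 = 5.22 K.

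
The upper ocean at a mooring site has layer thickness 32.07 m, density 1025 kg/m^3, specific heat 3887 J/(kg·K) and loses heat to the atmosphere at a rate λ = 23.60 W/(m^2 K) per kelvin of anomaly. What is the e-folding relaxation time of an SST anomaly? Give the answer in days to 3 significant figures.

62.7 days

Areal heat capacity C = ρ c_p D = 1025 × 3887 × 32.07 = 1.28×10^8 J m⁻² K⁻¹.
Relaxation time τ = C / λ = 1.28×10^8 / 23.60 = 5.41×10^6 s.
In days: 5.41×10^6 s / (86400 s/day) = 62.7 days.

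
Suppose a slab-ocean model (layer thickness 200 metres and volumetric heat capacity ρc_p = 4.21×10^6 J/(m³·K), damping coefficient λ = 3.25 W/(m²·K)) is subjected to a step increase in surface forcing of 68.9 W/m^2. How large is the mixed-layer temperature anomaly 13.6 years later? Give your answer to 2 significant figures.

17 K

Areal heat capacity C = ρc_p × D = 4.21×10^6 × 200 = 8.42×10^8 J/(m²·K).
τ = C / λ = 8.42×10^8 / 3.25 = 2.59×10^8 s.
Equilibrium anomaly ΔT_eq = F / λ = 68.9 / 3.25 = 21.2 K.
t = 13.6 years = 4.29×10^8 s, so t/τ = 1.66.
ΔT(t) = ΔT_eq (1 − e^(−t/τ)) = 21.2 × (1 − e^−1.66) = 17.2 K.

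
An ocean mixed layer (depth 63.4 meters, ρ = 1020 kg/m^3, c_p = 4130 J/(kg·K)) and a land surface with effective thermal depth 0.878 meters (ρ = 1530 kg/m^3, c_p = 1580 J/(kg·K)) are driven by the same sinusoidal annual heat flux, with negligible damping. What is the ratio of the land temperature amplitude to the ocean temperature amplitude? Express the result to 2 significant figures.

130

C_ocean = 1020 × 4130 × 63.4 = 2.67×10^8 J/(m²·K).
C_land = 1530 × 1580 × 0.878 = 2.12×10^6 J/(m²·K).
Undamped amplitude ∝ 1/C, so A_land/A_ocean = C_ocean/C_land = 126.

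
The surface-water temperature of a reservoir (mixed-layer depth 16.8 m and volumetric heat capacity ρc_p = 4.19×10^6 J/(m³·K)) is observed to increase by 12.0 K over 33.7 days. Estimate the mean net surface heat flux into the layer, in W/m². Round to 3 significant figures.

Areal heat capacity C = ρc_p × D = 4.19×10^6 × 16.8 = 7.04×10^7 J/(m²·K).
Required heat per unit area: Q = C ΔT = 7.04×10^7 × 12.0 = 8.45×10^8 J/m².
Flux F = Q / Δt = 8.45×10^8 / 2.91×10^6 s = 290 W/m².

290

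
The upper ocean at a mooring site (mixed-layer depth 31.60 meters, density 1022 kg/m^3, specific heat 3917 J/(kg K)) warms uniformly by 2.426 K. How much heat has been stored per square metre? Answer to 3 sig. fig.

Areal heat capacity C = ρ c_p D = 1022 × 3917 × 31.60 = 1.27×10^8 J m⁻² K⁻¹.
ΔQ = C ΔT = 1.27×10^8 × 2.426 = 3.07×10^8 J/m².

3.07×10^8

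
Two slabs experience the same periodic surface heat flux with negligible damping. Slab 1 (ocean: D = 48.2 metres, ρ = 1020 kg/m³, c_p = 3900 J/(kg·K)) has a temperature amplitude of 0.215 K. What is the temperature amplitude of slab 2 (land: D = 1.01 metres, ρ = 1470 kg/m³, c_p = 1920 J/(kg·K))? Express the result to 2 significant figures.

14 K

C_ocean = 1.92×10^8 J/(m²·K); C_land = 2.85×10^6 J/(m²·K).
A ∝ 1/C ⇒ A_land = A_ocean × C_ocean/C_land = 0.215 × 67.3 = 14.5 K.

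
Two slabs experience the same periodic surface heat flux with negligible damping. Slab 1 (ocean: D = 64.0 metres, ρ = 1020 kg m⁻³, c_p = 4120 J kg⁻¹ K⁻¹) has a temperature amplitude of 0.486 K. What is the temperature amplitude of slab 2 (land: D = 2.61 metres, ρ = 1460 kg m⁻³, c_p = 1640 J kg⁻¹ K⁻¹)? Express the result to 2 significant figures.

21 K

C_ocean = 2.69×10^8 J/(m²·K); C_land = 6.25×10^6 J/(m²·K).
A ∝ 1/C ⇒ A_land = A_ocean × C_ocean/C_land = 0.486 × 43.0 = 20.9 K.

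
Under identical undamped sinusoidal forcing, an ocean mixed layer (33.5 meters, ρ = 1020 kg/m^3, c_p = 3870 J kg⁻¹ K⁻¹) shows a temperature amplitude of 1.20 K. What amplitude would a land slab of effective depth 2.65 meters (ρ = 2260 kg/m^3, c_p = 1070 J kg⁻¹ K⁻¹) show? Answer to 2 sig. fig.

C_ocean = 1.32×10^8 J/(m²·K); C_land = 6.41×10^6 J/(m²·K).
A ∝ 1/C ⇒ A_land = A_ocean × C_ocean/C_land = 1.20 × 20.6 = 24.8 K.

25 K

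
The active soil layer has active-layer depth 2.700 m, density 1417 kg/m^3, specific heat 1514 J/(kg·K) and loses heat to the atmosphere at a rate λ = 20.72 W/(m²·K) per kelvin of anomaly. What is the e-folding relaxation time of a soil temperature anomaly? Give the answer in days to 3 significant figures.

3.24 days

Areal heat capacity C = ρ c_p D = 1417 × 1514 × 2.700 = 5.79×10^6 J m⁻² K⁻¹.
Relaxation time τ = C / λ = 5.79×10^6 / 20.72 = 2.80×10^5 s.
In days: 2.80×10^5 s / (86400 s/day) = 3.24 days.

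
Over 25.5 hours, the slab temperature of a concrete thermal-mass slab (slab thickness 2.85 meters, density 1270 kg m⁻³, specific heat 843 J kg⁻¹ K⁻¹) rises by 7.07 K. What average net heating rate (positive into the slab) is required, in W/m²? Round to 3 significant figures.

Areal heat capacity C = ρ c_p D = 1270 × 843 × 2.85 = 3.05×10^6 J/(m²·K).
Required heat per unit area: Q = C ΔT = 3.05×10^6 × 7.07 = 2.16×10^7 J/m².
Flux F = Q / Δt = 2.16×10^7 / 91800 s = 235 W/m².

235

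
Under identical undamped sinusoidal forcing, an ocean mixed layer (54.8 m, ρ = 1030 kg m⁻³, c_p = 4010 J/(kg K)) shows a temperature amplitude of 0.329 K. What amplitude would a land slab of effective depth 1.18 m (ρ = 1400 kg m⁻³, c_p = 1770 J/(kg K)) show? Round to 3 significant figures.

C_ocean = 2.26×10^8 J/(m²·K); C_land = 2.92×10^6 J/(m²·K).
A ∝ 1/C ⇒ A_land = A_ocean × C_ocean/C_land = 0.329 × 77.4 = 25.5 K.

25.5 K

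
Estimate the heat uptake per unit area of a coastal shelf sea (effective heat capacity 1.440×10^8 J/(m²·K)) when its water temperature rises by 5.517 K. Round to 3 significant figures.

Areal heat capacity C = 1.440×10^8 J/(m²·K) (given).
ΔQ = C ΔT = 1.44×10^8 × 5.517 = 7.94×10^8 J/m².

7.94×10^8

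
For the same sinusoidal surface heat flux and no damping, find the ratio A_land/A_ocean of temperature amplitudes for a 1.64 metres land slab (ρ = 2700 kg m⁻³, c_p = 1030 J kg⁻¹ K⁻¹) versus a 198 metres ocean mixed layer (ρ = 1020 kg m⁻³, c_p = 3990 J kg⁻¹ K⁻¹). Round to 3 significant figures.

177

C_ocean = 1020 × 3990 × 198 = 8.06×10^8 J/(m²·K).
C_land = 2700 × 1030 × 1.64 = 4.56×10^6 J/(m²·K).
Undamped amplitude ∝ 1/C, so A_land/A_ocean = C_ocean/C_land = 177.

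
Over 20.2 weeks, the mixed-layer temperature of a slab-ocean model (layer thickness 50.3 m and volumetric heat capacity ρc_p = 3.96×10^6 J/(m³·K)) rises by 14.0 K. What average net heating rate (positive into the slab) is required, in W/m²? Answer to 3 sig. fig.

228

Areal heat capacity C = ρc_p × D = 3.96×10^6 × 50.3 = 1.99×10^8 J/(m²·K).
Required heat per unit area: Q = C ΔT = 1.99×10^8 × 14.0 = 2.79×10^9 J/m².
Flux F = Q / Δt = 2.79×10^9 / 1.22×10^7 s = 228 W/m².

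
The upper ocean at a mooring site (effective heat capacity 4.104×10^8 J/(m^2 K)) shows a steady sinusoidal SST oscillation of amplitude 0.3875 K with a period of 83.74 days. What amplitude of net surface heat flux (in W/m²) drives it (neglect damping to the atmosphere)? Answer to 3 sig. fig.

138

Areal heat capacity C = 4.104×10^8 J/(m^2 K) (given).
ω = 2π / 7.24×10^6 s = 8.68×10^-7 s⁻¹.
Cω = 4.10×10^8 × 8.68×10^-7 = 356 W/(m²·K).
F₀ = A × Cω = 0.3875 × 356 = 138 W/m².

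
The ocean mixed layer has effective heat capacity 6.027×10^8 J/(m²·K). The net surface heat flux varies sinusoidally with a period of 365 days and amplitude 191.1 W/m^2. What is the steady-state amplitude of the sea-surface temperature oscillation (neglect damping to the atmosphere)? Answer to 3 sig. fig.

Areal heat capacity C = 6.027×10^8 J/(m²·K) (given).
Angular frequency ω = 2π / T = 2π / 3.15×10^7 s = 1.99×10^-7 s⁻¹.
Cω = 6.03×10^8 × 1.99×10^-7 = 120 W/(m²·K).
Amplitude A = F₀ / (Cω) = 191.1 / 120 = 1.59 K.

1.59 K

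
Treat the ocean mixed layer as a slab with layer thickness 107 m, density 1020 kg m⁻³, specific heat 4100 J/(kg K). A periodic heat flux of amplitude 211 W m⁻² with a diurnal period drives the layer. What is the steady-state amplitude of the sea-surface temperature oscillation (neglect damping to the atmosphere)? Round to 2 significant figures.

Areal heat capacity C = ρ c_p D = 1020 × 4100 × 107 = 4.47×10^8 J/(m²·K).
Angular frequency ω = 2π / T = 2π / 86400 s = 7.27×10^-5 s⁻¹.
Cω = 4.47×10^8 × 7.27×10^-5 = 32500 W/(m²·K).
Amplitude A = F₀ / (Cω) = 211 / 32500 = 0.00648 K.

0.0065 K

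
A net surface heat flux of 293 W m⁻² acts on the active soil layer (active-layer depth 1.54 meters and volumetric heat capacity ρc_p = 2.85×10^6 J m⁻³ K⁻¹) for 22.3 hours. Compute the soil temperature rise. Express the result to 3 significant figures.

Areal heat capacity C = ρc_p × D = 2.85×10^6 × 1.54 = 4.39×10^6 J/(m²·K).
Net heat input Q = F Δt = 293 × (22.3 hours × 3600 s/hour) = 2.35×10^7 J/m².
ΔT = Q / C = 2.35×10^7 / 4.39×10^6 = 5.36 K.

5.36 K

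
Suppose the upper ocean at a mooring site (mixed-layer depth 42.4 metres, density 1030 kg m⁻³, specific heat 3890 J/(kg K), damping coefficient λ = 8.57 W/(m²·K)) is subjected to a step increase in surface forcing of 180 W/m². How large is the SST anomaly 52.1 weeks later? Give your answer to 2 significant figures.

Areal heat capacity C = ρ c_p D = 1030 × 3890 × 42.4 = 1.70×10^8 J m⁻² K⁻¹.
τ = C / λ = 1.70×10^8 / 8.57 = 1.98×10^7 s.
Equilibrium anomaly ΔT_eq = F / λ = 180 / 8.57 = 21.0 K.
t = 52.1 weeks = 3.15×10^7 s, so t/τ = 1.59.
ΔT(t) = ΔT_eq (1 − e^(−t/τ)) = 21.0 × (1 − e^−1.59) = 16.7 K.

17 K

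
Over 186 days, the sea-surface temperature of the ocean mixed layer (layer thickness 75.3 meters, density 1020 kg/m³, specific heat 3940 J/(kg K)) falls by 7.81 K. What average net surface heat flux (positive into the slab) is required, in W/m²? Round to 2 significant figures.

Areal heat capacity C = ρ c_p D = 1020 × 3940 × 75.3 = 3.03×10^8 J/(m²·K).
Required heat per unit area: Q = C ΔT = 3.03×10^8 × -7.81 = -2.36×10^9 J/m².
Flux F = Q / Δt = -2.36×10^9 / 1.61×10^7 s = -147 W/m².

-150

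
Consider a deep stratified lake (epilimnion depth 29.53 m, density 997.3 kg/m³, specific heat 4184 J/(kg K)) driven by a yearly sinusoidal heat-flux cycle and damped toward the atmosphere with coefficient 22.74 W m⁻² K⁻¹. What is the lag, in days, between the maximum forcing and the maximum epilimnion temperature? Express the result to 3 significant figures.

47.8 days

Areal heat capacity C = ρ c_p D = 997.3 × 4184 × 29.53 = 1.23×10^8 J/(m²·K).
ω = 2π / 3.15×10^7 s = 1.99×10^-7 s⁻¹.
Phase lag φ = arctan(Cω/λ) = arctan(24.6/22.74) = 0.824 rad.
Time lag = φ / ω = 0.824 / 1.99×10^-7 = 4.13×10^6 s = 47.8 days.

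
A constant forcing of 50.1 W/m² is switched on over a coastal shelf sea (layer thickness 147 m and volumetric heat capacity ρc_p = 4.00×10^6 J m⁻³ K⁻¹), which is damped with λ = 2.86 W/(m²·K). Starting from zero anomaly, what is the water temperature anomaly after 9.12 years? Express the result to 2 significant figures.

Areal heat capacity C = ρc_p × D = 4.00×10^6 × 147 = 5.88×10^8 J/(m²·K).
τ = C / λ = 5.88×10^8 / 2.86 = 2.06×10^8 s.
Equilibrium anomaly ΔT_eq = F / λ = 50.1 / 2.86 = 17.5 K.
t = 9.12 years = 2.88×10^8 s, so t/τ = 1.40.
ΔT(t) = ΔT_eq (1 − e^(−t/τ)) = 17.5 × (1 − e^−1.40) = 13.2 K.

13 K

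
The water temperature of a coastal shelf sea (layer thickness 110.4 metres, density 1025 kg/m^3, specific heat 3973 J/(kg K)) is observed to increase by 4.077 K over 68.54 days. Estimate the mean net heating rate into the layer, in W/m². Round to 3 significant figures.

Areal heat capacity C = ρ c_p D = 1025 × 3973 × 110.4 = 4.50×10^8 J m⁻² K⁻¹.
Required heat per unit area: Q = C ΔT = 4.50×10^8 × 4.077 = 1.83×10^9 J/m².
Flux F = Q / Δt = 1.83×10^9 / 5.92×10^6 s = 310 W/m².

310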